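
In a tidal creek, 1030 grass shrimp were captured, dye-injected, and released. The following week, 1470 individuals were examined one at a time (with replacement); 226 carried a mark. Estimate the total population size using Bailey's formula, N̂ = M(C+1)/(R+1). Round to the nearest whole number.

N ≈ 6675

N̂ = 1030·(1470+1)/(226+1) = 1030·1471/227 = 1515130/227 ≈ 6674.6 → 6675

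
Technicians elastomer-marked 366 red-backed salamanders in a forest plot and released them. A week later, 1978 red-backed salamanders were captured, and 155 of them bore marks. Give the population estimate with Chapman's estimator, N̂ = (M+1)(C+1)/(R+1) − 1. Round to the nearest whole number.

N̂ = (366+1)(1978+1)/(155+1) − 1 = 367·1979/156 − 1
= 726293/156 − 1 ≈ 4655.7 − 1 ≈ 4654.7 → 4655

N ≈ 4655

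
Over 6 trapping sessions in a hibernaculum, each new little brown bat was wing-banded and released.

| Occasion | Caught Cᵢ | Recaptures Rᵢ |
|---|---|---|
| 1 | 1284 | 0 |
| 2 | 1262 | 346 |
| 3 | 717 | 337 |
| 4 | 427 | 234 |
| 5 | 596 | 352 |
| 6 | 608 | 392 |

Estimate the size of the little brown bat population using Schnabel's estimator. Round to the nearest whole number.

Marked at large before each occasion: Mᵢ = Σⱼ<ᵢ (Cⱼ − Rⱼ) → M1=0, M2=1284, M3=2200, M4=2580, M5=2773, M6=3017
Σ MᵢCᵢ = 0·1284 + 1284·1262 + 2200·717 + 2580·427 + 2773·596 + 3017·608 = 0 + 1620408 + 1577400 + 1101660 + 1652708 + 1834336 = 7786512
Σ Rᵢ = 0 + 346 + 337 + 234 + 352 + 392 = 1661
N̂ = 7786512 / 1661 ≈ 4687.8 → 4688

N ≈ 4688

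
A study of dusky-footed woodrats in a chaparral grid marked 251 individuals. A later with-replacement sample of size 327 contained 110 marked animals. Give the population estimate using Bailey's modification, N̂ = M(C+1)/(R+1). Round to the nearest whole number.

N̂ = 251·(327+1)/(110+1) = 251·328/111 = 82328/111 ≈ 741.7 → 742

N ≈ 742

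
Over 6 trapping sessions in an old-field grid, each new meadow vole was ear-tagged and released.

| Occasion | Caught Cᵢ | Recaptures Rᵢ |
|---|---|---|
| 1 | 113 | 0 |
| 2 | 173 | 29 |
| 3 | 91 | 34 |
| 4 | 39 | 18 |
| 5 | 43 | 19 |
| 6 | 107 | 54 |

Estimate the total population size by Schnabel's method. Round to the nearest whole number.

N ≈ 701

Marked at large before each occasion: Mᵢ = Σⱼ<ᵢ (Cⱼ − Rⱼ) → M1=0, M2=113, M3=257, M4=314, M5=335, M6=359
Σ MᵢCᵢ = 0·113 + 113·173 + 257·91 + 314·39 + 335·43 + 359·107 = 0 + 19549 + 23387 + 12246 + 14405 + 38413 = 108000
Σ Rᵢ = 0 + 29 + 34 + 18 + 19 + 54 = 154
N̂ = 108000 / 154 ≈ 701.3 → 701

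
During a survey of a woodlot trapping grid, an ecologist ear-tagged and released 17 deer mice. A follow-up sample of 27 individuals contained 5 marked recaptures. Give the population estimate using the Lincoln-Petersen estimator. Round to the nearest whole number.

N = (17 × 27) / 5 = 459 / 5 ≈ 91.8 → 92

N ≈ 92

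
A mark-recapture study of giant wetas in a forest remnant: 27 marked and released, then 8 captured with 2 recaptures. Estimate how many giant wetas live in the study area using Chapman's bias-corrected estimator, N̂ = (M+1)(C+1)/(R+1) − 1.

N̂ = (27+1)(8+1)/(2+1) − 1 = 28·9/3 − 1
= 252/3 − 1 = 84 − 1 = 83

N = 83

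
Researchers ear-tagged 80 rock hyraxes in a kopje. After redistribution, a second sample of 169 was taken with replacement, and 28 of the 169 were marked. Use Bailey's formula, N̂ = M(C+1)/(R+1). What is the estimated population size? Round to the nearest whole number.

N ≈ 469

N̂ = 80·(169+1)/(28+1) = 80·170/29 = 13600/29 ≈ 469.0 → 469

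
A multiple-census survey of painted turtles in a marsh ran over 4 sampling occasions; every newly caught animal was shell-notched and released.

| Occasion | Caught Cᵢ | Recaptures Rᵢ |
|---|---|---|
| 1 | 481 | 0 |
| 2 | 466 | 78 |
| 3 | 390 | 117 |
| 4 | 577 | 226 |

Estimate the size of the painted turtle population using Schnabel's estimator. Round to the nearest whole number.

Marked at large before each occasion: Mᵢ = Σⱼ<ᵢ (Cⱼ − Rⱼ) → M1=0, M2=481, M3=869, M4=1142
Σ MᵢCᵢ = 0·481 + 481·466 + 869·390 + 1142·577 = 0 + 224146 + 338910 + 658934 = 1221990
Σ Rᵢ = 0 + 78 + 117 + 226 = 421
N̂ = 1221990 / 421 ≈ 2902.6 → 2903

N ≈ 2903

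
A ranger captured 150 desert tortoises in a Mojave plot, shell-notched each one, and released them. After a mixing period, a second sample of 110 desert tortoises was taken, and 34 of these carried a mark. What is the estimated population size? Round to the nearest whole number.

The marked fraction in the recapture sample should equal the marked fraction in the population: 34/110 = 150/N.
N = (150 × 110) / 34 = 16500 / 34 ≈ 485.3 → 485

N ≈ 485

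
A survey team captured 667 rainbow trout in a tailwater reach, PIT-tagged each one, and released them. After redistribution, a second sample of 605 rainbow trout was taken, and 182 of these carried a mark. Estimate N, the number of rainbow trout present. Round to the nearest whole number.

If marked individuals mix randomly, R/C ≈ M/N, giving N ≈ M·C/R.
N = (667 × 605) / 182 = 403535 / 182 ≈ 2217.2 → 2217

N ≈ 2217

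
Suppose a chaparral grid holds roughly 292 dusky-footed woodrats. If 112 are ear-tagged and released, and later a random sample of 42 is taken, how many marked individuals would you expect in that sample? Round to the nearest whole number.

The marked fraction of the population is 112/292, so in a sample of 42 expect C·(M/N) marked.
E[R] = 112 × 42 / 292 = 4704 / 292 ≈ 16.1 → 16

expected recaptures ≈ 16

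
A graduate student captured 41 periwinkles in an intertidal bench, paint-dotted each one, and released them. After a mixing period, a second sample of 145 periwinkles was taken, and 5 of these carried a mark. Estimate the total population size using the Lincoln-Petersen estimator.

N = 1189

The marked fraction in the recapture sample should equal the marked fraction in the population: 5/145 = 41/N.
N = (41 × 145) / 5 = 5945 / 5 = 1189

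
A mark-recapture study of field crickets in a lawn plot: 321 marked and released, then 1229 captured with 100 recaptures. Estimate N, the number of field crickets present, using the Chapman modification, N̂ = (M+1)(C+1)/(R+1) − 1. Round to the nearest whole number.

N̂ = (321+1)(1229+1)/(100+1) − 1 = 322·1230/101 − 1
= 396060/101 − 1 ≈ 3921.4 − 1 ≈ 3920.4 → 3920

N ≈ 3920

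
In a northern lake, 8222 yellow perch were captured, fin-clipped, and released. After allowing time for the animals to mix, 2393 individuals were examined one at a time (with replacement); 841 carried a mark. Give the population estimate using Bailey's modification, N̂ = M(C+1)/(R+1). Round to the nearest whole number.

N ≈ 23,377

N̂ = 8222·(2393+1)/(841+1) = 8222·2394/842 = 19683468/842 ≈ 23377.0 → 23377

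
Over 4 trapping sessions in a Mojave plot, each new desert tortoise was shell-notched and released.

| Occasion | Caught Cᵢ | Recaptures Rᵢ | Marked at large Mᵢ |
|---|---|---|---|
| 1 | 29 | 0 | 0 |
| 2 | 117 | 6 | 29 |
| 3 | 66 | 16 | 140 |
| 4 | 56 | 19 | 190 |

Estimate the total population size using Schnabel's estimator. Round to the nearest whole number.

N ≈ 568

Σ MᵢCᵢ = 0·29 + 29·117 + 140·66 + 190·56 = 0 + 3393 + 9240 + 10640 = 23273
Σ Rᵢ = 0 + 6 + 16 + 19 = 41
N̂ = 23273 / 41 ≈ 567.6 → 568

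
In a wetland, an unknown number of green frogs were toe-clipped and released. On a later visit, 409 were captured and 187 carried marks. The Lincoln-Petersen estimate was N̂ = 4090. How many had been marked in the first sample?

M = 1870

From N = M·C/R: M = N·R / C = 4090·187 / 409 = 764830 / 409 = 1870.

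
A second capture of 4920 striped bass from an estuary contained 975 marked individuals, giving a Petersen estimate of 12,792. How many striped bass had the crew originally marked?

M = 2535

From N = M·C/R: M = N·R / C = 12792·975 / 4920 = 12472200 / 4920 = 2535.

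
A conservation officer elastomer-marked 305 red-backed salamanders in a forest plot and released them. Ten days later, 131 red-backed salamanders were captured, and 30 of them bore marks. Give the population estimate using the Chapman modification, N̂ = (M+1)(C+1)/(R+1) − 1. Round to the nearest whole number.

N ≈ 1302

N̂ = (305+1)(131+1)/(30+1) − 1 = 306·132/31 − 1
= 40392/31 − 1 ≈ 1303.0 − 1 ≈ 1302.0 → 1302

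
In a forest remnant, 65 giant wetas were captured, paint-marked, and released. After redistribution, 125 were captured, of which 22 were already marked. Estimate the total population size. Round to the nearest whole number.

N = (65 × 125) / 22 = 8125 / 22 ≈ 369.3 → 369

N ≈ 369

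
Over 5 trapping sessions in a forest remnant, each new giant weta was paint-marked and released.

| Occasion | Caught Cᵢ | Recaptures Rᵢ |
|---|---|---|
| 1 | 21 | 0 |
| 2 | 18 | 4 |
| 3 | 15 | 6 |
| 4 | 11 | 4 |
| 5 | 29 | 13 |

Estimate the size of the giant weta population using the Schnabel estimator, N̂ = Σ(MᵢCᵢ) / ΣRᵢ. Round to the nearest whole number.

Marked at large before each occasion: Mᵢ = Σⱼ<ᵢ (Cⱼ − Rⱼ) → M1=0, M2=21, M3=35, M4=44, M5=51
Σ MᵢCᵢ = 0·21 + 21·18 + 35·15 + 44·11 + 51·29 = 0 + 378 + 525 + 484 + 1479 = 2866
Σ Rᵢ = 0 + 4 + 6 + 4 + 13 = 27
N̂ = 2866 / 27 ≈ 106.1 → 106

N ≈ 106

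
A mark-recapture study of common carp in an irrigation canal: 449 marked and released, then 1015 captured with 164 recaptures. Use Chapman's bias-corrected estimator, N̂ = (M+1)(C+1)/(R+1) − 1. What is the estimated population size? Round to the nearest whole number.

N ≈ 2770

N̂ = (449+1)(1015+1)/(164+1) − 1 = 450·1016/165 − 1
= 457200/165 − 1 ≈ 2770.9 − 1 ≈ 2769.9 → 2770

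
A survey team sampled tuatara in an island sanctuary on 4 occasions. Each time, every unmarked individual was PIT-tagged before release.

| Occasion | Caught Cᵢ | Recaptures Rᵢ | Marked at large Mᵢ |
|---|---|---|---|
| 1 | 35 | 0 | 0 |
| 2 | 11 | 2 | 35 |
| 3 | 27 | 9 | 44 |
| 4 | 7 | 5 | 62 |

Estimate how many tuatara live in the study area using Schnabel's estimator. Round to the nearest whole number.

Σ MᵢCᵢ = 0·35 + 35·11 + 44·27 + 62·7 = 0 + 385 + 1188 + 434 = 2007
Σ Rᵢ = 0 + 2 + 9 + 5 = 16
N̂ = 2007 / 16 ≈ 125.4 → 125

N ≈ 125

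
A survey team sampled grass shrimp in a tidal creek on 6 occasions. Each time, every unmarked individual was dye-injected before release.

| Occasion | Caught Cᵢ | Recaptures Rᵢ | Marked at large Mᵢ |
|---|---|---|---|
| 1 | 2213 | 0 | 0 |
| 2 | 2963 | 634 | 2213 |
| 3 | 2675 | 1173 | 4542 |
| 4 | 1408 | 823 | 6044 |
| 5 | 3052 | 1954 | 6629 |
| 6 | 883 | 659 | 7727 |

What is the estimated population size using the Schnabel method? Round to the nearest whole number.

N ≈ 10,351

Σ MᵢCᵢ = 0·2213 + 2213·2963 + 4542·2675 + 6044·1408 + 6629·3052 + 7727·883 = 0 + 6557119 + 12149850 + 8509952 + 20231708 + 6822941 = 54271570
Σ Rᵢ = 0 + 634 + 1173 + 823 + 1954 + 659 = 5243
N̂ = 54271570 / 5243 ≈ 10351.2 → 10351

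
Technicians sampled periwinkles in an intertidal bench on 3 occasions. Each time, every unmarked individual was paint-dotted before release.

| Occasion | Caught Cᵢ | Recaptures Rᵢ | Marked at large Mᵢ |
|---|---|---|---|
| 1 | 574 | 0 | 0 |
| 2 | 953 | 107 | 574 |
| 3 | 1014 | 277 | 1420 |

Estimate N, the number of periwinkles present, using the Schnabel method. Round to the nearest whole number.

N ≈ 5174

Σ MᵢCᵢ = 0·574 + 574·953 + 1420·1014 = 0 + 547022 + 1439880 = 1986902
Σ Rᵢ = 0 + 107 + 277 = 384
N̂ = 1986902 / 384 ≈ 5174.2 → 5174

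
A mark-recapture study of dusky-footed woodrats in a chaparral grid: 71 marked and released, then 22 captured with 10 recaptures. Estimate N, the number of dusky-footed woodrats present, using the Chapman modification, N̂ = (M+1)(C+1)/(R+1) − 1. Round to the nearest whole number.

N̂ = (71+1)(22+1)/(10+1) − 1 = 72·23/11 − 1
= 1656/11 − 1 ≈ 150.5 − 1 ≈ 149.5 → 150

N ≈ 150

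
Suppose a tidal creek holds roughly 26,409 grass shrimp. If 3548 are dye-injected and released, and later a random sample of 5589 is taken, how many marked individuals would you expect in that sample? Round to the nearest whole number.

expected recaptures ≈ 751

The marked fraction of the population is 3548/26409, so in a sample of 5589 expect C·(M/N) marked.
E[R] = 3548 × 5589 / 26409 = 19829772 / 26409 ≈ 750.9 → 751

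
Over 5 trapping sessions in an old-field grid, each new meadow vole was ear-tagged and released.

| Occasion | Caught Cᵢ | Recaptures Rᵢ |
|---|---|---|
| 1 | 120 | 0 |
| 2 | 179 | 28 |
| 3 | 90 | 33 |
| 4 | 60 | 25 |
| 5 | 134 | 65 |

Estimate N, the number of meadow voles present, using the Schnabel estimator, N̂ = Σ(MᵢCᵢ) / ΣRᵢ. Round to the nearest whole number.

Marked at large before each occasion: Mᵢ = Σⱼ<ᵢ (Cⱼ − Rⱼ) → M1=0, M2=120, M3=271, M4=328, M5=363
Σ MᵢCᵢ = 0·120 + 120·179 + 271·90 + 328·60 + 363·134 = 0 + 21480 + 24390 + 19680 + 48642 = 114192
Σ Rᵢ = 0 + 28 + 33 + 25 + 65 = 151
N̂ = 114192 / 151 ≈ 756.2 → 756

N ≈ 756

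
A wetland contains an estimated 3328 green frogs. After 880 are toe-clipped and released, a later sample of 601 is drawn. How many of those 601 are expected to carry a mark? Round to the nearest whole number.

Expected recaptures E[R] = M·C / N.
E[R] = 880 × 601 / 3328 = 528880 / 3328 ≈ 158.9 → 159

expected recaptures ≈ 159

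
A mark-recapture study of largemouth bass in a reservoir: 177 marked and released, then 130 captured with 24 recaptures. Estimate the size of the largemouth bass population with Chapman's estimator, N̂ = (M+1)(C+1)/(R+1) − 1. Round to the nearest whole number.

N ≈ 932

N̂ = (177+1)(130+1)/(24+1) − 1 = 178·131/25 − 1
= 23318/25 − 1 ≈ 932.7 − 1 ≈ 931.7 → 932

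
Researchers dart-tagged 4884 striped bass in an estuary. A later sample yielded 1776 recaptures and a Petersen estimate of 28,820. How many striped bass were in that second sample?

From N = M·C/R: C = N·R / M = 28820·1776 / 4884 = 51184320 / 4884 = 10480.

C = 10480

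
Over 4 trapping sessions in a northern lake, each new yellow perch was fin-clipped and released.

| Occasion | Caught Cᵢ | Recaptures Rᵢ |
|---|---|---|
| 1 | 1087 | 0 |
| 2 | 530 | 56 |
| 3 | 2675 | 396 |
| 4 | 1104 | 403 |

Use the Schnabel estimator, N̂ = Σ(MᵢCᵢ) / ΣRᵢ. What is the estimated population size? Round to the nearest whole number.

N ≈ 10,516

Marked at large before each occasion: Mᵢ = Σⱼ<ᵢ (Cⱼ − Rⱼ) → M1=0, M2=1087, M3=1561, M4=3840
Σ MᵢCᵢ = 0·1087 + 1087·530 + 1561·2675 + 3840·1104 = 0 + 576110 + 4175675 + 4239360 = 8991145
Σ Rᵢ = 0 + 56 + 396 + 403 = 855
N̂ = 8991145 / 855 ≈ 10516.0 → 10516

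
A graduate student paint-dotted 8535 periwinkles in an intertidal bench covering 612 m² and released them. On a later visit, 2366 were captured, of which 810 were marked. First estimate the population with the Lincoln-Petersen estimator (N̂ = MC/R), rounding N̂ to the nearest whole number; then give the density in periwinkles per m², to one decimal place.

N̂ = 8535·2366/810 = 20193810/810 ≈ 24930.6 → 24931
Density = N̂ / area = 24931 / 612 ≈ 40.74 → 40.7 per m²

density ≈ 40.7 periwinkles per m²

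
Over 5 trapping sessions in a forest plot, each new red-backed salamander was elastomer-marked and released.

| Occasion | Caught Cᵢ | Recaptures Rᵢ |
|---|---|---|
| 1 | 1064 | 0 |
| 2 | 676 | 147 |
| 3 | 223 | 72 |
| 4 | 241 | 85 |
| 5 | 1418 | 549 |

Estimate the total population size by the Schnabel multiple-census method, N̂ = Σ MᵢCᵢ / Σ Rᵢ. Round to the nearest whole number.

Marked at large before each occasion: Mᵢ = Σⱼ<ᵢ (Cⱼ − Rⱼ) → M1=0, M2=1064, M3=1593, M4=1744, M5=1900
Σ MᵢCᵢ = 0·1064 + 1064·676 + 1593·223 + 1744·241 + 1900·1418 = 0 + 719264 + 355239 + 420304 + 2694200 = 4189007
Σ Rᵢ = 0 + 147 + 72 + 85 + 549 = 853
N̂ = 4189007 / 853 ≈ 4910.9 → 4911

N ≈ 4911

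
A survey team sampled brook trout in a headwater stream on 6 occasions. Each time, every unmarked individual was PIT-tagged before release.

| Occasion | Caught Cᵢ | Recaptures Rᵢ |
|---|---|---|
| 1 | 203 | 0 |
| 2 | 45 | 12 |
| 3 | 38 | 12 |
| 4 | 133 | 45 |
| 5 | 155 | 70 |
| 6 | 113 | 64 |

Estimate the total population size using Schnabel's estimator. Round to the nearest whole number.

Marked at large before each occasion: Mᵢ = Σⱼ<ᵢ (Cⱼ − Rⱼ) → M1=0, M2=203, M3=236, M4=262, M5=350, M6=435
Σ MᵢCᵢ = 0·203 + 203·45 + 236·38 + 262·133 + 350·155 + 435·113 = 0 + 9135 + 8968 + 34846 + 54250 + 49155 = 156354
Σ Rᵢ = 0 + 12 + 12 + 45 + 70 + 64 = 203
N̂ = 156354 / 203 ≈ 770.2 → 770

N ≈ 770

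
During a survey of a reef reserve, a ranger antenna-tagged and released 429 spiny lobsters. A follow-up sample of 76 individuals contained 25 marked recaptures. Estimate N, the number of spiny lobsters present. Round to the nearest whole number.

Lincoln-Petersen assumes M/N = R/C, so N = M·C / R.
N = (429 × 76) / 25 = 32604 / 25 ≈ 1304.2 → 1304

N ≈ 1304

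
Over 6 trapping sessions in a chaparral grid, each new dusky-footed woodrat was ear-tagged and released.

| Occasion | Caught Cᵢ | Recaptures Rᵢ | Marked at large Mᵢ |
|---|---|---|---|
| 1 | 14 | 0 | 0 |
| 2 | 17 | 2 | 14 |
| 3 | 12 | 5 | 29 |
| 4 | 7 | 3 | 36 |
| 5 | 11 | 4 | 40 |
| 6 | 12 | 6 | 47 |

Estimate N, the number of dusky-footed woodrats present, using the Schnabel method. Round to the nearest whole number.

Σ MᵢCᵢ = 0·14 + 14·17 + 29·12 + 36·7 + 40·11 + 47·12 = 0 + 238 + 348 + 252 + 440 + 564 = 1842
Σ Rᵢ = 0 + 2 + 5 + 3 + 4 + 6 = 20
N̂ = 1842 / 20 ≈ 92.1 → 92

N ≈ 92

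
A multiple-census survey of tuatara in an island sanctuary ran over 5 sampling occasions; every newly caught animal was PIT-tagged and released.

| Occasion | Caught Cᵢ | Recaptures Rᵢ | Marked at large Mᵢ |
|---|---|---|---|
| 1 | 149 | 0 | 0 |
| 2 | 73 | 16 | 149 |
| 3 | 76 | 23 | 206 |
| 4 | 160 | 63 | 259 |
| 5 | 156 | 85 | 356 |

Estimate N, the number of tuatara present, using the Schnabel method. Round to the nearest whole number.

N ≈ 660

Σ MᵢCᵢ = 0·149 + 149·73 + 206·76 + 259·160 + 356·156 = 0 + 10877 + 15656 + 41440 + 55536 = 123509
Σ Rᵢ = 0 + 16 + 23 + 63 + 85 = 187
N̂ = 123509 / 187 ≈ 660.48 → 660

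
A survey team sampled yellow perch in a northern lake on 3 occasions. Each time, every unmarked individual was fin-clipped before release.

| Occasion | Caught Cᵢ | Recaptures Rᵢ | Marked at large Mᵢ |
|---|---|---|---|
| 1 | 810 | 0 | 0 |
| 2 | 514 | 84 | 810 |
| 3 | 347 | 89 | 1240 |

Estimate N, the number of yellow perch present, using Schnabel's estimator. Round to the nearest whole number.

Σ MᵢCᵢ = 0·810 + 810·514 + 1240·347 = 0 + 416340 + 430280 = 846620
Σ Rᵢ = 0 + 84 + 89 = 173
N̂ = 846620 / 173 ≈ 4893.8 → 4894

N ≈ 4894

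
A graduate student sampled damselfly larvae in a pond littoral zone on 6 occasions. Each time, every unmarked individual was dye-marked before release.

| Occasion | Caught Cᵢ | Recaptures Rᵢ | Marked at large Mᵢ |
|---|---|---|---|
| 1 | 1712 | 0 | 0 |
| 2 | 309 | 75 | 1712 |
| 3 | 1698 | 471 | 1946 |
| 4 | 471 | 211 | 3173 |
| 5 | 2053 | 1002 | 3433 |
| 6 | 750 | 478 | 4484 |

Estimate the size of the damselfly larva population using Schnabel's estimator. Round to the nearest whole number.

Σ MᵢCᵢ = 0·1712 + 1712·309 + 1946·1698 + 3173·471 + 3433·2053 + 4484·750 = 0 + 529008 + 3304308 + 1494483 + 7047949 + 3363000 = 15738748
Σ Rᵢ = 0 + 75 + 471 + 211 + 1002 + 478 = 2237
N̂ = 15738748 / 2237 ≈ 7035.6 → 7036

N ≈ 7036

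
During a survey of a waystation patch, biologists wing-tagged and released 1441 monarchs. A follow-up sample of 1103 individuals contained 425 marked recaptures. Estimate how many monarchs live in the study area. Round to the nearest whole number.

N ≈ 3740

N = (1441 × 1103) / 425 = 1589423 / 425 ≈ 3739.8 → 3740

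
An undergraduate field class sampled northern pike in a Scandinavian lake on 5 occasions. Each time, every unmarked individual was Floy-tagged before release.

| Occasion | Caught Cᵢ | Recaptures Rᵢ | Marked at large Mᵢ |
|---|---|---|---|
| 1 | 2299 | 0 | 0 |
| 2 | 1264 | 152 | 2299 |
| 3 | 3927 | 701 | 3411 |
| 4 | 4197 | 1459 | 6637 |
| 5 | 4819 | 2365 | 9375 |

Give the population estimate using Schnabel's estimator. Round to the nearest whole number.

Σ MᵢCᵢ = 0·2299 + 2299·1264 + 3411·3927 + 6637·4197 + 9375·4819 = 0 + 2905936 + 13394997 + 27855489 + 45178125 = 89334547
Σ Rᵢ = 0 + 152 + 701 + 1459 + 2365 = 4677
N̂ = 89334547 / 4677 ≈ 19100.8 → 19101

N ≈ 19,101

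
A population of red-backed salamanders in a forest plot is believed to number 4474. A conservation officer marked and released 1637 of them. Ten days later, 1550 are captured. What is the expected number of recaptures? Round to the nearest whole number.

expected recaptures ≈ 567

Expected recaptures E[R] = M·C / N.
E[R] = 1637 × 1550 / 4474 = 2537350 / 4474 ≈ 567.1 → 567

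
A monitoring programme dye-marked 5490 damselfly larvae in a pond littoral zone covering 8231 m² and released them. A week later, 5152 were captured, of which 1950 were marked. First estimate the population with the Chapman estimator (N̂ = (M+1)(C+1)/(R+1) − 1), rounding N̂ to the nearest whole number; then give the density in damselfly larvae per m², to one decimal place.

density ≈ 1.8 damselfly larvae per m²

N̂ = 5491·5153/1951 − 1 = 28295123/1951 − 1 ≈ 14501.9 → 14502
Density = N̂ / area = 14502 / 8231 ≈ 1.76 → 1.8 per m²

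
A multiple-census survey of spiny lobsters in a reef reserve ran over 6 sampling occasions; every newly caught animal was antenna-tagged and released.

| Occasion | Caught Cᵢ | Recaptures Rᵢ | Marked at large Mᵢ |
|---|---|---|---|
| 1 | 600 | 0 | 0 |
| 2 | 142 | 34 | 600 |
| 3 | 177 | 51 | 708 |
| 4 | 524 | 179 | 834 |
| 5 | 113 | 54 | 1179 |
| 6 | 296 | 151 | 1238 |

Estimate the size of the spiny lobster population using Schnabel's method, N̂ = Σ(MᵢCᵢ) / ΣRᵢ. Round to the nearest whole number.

N ≈ 2446

Σ MᵢCᵢ = 0·600 + 600·142 + 708·177 + 834·524 + 1179·113 + 1238·296 = 0 + 85200 + 125316 + 437016 + 133227 + 366448 = 1147207
Σ Rᵢ = 0 + 34 + 51 + 179 + 54 + 151 = 469
N̂ = 1147207 / 469 ≈ 2446.1 → 2446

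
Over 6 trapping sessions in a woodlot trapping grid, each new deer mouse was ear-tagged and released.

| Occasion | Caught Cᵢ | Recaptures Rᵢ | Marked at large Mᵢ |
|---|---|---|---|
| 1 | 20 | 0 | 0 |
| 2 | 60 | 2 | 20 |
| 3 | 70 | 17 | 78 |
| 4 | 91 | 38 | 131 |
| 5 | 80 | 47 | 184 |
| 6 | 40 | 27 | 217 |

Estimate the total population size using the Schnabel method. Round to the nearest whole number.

Σ MᵢCᵢ = 0·20 + 20·60 + 78·70 + 131·91 + 184·80 + 217·40 = 0 + 1200 + 5460 + 11921 + 14720 + 8680 = 41981
Σ Rᵢ = 0 + 2 + 17 + 38 + 47 + 27 = 131
N̂ = 41981 / 131 ≈ 320.47 → 320

N ≈ 320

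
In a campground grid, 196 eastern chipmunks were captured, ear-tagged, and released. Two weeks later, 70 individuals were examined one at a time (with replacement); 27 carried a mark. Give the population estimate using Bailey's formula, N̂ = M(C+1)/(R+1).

N̂ = 196·(70+1)/(27+1) = 196·71/28 = 13916/28 = 497

N = 497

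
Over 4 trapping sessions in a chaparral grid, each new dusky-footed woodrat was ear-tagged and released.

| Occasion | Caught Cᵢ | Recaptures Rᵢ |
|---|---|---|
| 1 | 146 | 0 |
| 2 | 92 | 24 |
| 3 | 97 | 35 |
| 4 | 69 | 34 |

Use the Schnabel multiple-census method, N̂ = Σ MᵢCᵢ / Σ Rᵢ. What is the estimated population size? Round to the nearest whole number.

Marked at large before each occasion: Mᵢ = Σⱼ<ᵢ (Cⱼ − Rⱼ) → M1=0, M2=146, M3=214, M4=276
Σ MᵢCᵢ = 0·146 + 146·92 + 214·97 + 276·69 = 0 + 13432 + 20758 + 19044 = 53234
Σ Rᵢ = 0 + 24 + 35 + 34 = 93
N̂ = 53234 / 93 ≈ 572.4 → 572

N ≈ 572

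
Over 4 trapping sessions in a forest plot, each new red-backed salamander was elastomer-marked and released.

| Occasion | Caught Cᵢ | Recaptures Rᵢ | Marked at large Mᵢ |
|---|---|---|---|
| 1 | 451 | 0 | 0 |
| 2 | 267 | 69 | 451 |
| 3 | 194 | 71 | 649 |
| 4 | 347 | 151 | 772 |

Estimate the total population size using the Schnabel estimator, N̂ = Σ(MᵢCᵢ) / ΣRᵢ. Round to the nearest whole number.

N ≈ 1767

Σ MᵢCᵢ = 0·451 + 451·267 + 649·194 + 772·347 = 0 + 120417 + 125906 + 267884 = 514207
Σ Rᵢ = 0 + 69 + 71 + 151 = 291
N̂ = 514207 / 291 ≈ 1767.0 → 1767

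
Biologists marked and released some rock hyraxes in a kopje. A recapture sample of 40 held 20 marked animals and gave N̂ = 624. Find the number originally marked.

From N = M·C/R: M = N·R / C = 624·20 / 40 = 12480 / 40 = 312.

M = 312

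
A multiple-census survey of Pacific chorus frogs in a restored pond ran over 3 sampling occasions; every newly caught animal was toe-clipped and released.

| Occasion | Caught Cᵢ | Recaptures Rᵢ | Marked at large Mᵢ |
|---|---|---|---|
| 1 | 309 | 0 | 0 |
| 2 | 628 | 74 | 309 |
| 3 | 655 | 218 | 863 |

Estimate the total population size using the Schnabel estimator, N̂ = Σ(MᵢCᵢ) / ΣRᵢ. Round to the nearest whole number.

N ≈ 2600

Σ MᵢCᵢ = 0·309 + 309·628 + 863·655 = 0 + 194052 + 565265 = 759317
Σ Rᵢ = 0 + 74 + 218 = 292
N̂ = 759317 / 292 ≈ 2600.4 → 2600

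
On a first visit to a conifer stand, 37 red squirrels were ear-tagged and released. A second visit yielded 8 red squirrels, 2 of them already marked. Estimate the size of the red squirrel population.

The marked fraction in the recapture sample should equal the marked fraction in the population: 2/8 = 37/N.
N = (37 × 8) / 2 = 296 / 2 = 148

N = 148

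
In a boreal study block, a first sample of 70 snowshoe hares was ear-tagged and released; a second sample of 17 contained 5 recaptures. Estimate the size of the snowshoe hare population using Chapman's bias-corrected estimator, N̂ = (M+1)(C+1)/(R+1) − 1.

N̂ = (70+1)(17+1)/(5+1) − 1 = 71·18/6 − 1
= 1278/6 − 1 = 213 − 1 = 212

N = 212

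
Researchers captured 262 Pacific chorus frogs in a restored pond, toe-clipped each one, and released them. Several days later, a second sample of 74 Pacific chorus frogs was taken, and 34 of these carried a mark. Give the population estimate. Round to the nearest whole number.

N = (262 × 74) / 34 = 19388 / 34 ≈ 570.2 → 570

N ≈ 570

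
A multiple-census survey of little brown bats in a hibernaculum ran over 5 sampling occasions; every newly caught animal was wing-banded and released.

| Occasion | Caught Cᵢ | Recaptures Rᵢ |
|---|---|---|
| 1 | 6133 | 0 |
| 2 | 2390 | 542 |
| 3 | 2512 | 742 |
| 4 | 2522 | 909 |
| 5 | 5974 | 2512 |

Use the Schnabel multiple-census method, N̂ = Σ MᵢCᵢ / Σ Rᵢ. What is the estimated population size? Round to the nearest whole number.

Marked at large before each occasion: Mᵢ = Σⱼ<ᵢ (Cⱼ − Rⱼ) → M1=0, M2=6133, M3=7981, M4=9751, M5=11364
Σ MᵢCᵢ = 0·6133 + 6133·2390 + 7981·2512 + 9751·2522 + 11364·5974 = 0 + 14657870 + 20048272 + 24592022 + 67888536 = 127186700
Σ Rᵢ = 0 + 542 + 742 + 909 + 2512 = 4705
N̂ = 127186700 / 4705 ≈ 27032.2 → 27032

N ≈ 27,032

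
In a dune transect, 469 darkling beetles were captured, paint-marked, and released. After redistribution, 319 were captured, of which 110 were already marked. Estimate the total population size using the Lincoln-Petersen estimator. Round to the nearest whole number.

N ≈ 1360

Lincoln-Petersen assumes M/N = R/C, so N = M·C / R.
N = (469 × 319) / 110 = 149611 / 110 ≈ 1360.1 → 1360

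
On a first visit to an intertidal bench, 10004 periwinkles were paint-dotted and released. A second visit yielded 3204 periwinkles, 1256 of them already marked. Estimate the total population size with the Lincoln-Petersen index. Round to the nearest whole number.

N = (10004 × 3204) / 1256 = 32052816 / 1256 ≈ 25519.8 → 25520

N ≈ 25,520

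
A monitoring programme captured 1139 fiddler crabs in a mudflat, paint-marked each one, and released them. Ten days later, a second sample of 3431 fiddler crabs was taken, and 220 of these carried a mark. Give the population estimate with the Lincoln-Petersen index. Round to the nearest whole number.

The marked fraction in the recapture sample should equal the marked fraction in the population: 220/3431 = 1139/N.
N = (1139 × 3431) / 220 = 3907909 / 220 ≈ 17763.2 → 17763

N ≈ 17,763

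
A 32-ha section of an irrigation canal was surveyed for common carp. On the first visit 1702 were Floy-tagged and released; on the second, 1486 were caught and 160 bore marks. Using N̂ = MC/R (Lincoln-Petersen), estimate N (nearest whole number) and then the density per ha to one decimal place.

N̂ = 1702·1486/160 = 2529172/160 ≈ 15807.3 → 15807
Density = N̂ / area = 15807 / 32 ≈ 493.97 → 494.0 per ha

density ≈ 494.0 common carp per ha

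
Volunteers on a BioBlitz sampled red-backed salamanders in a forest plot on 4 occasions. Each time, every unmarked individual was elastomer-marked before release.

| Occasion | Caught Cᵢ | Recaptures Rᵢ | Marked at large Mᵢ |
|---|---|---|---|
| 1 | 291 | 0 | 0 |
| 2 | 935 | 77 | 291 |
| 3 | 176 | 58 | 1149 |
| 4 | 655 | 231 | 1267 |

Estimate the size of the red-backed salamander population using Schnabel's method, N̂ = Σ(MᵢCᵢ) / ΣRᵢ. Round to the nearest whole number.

Σ MᵢCᵢ = 0·291 + 291·935 + 1149·176 + 1267·655 = 0 + 272085 + 202224 + 829885 = 1304194
Σ Rᵢ = 0 + 77 + 58 + 231 = 366
N̂ = 1304194 / 366 ≈ 3563.4 → 3563

N ≈ 3563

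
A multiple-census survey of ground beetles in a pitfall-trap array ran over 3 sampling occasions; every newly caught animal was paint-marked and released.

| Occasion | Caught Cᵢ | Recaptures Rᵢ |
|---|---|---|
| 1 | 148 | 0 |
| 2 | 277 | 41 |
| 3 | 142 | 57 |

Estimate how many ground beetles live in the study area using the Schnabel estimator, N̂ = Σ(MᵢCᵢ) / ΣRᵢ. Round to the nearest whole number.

Marked at large before each occasion: Mᵢ = Σⱼ<ᵢ (Cⱼ − Rⱼ) → M1=0, M2=148, M3=384
Σ MᵢCᵢ = 0·148 + 148·277 + 384·142 = 0 + 40996 + 54528 = 95524
Σ Rᵢ = 0 + 41 + 57 = 98
N̂ = 95524 / 98 ≈ 974.7 → 975

N ≈ 975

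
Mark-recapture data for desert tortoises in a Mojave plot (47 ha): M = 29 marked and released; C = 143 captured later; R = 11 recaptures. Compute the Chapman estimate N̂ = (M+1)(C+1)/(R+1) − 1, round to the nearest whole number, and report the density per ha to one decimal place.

density ≈ 7.6 desert tortoises per ha

N̂ = 30·144/12 − 1 = 4320/12 − 1 = 359
Density = N̂ / area = 359 / 47 ≈ 7.64 → 7.6 per ha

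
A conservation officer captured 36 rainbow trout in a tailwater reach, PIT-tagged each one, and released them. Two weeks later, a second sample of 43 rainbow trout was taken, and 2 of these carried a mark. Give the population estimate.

Lincoln-Petersen assumes M/N = R/C, so N = M·C / R.
N = (36 × 43) / 2 = 1548 / 2 = 774

N = 774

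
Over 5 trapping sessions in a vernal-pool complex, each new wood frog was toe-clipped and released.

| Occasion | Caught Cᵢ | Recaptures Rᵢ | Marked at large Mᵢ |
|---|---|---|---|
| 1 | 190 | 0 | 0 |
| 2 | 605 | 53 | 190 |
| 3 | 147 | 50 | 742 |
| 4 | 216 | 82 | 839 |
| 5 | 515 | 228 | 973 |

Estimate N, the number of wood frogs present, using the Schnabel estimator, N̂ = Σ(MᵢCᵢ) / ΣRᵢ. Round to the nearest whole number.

N ≈ 2195

Σ MᵢCᵢ = 0·190 + 190·605 + 742·147 + 839·216 + 973·515 = 0 + 114950 + 109074 + 181224 + 501095 = 906343
Σ Rᵢ = 0 + 53 + 50 + 82 + 228 = 413
N̂ = 906343 / 413 ≈ 2194.5 → 2195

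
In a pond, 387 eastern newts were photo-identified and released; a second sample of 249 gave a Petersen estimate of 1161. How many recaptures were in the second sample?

From N = M·C/R: R = M·C / N = 387·249 / 1161 = 96363 / 1161 = 83.

R = 83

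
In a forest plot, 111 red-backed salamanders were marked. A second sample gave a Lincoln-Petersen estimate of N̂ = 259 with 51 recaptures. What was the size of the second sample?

From N = M·C/R: C = N·R / M = 259·51 / 111 = 13209 / 111 = 119.

C = 119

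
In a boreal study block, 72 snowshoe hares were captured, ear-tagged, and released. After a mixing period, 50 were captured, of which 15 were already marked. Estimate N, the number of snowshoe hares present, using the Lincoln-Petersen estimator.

N = 240

N = (72 × 50) / 15 = 3600 / 15 = 240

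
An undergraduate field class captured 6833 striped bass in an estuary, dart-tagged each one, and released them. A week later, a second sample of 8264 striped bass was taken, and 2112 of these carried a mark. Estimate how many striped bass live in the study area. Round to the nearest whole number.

Lincoln-Petersen assumes M/N = R/C, so N = M·C / R.
N = (6833 × 8264) / 2112 = 56467912 / 2112 ≈ 26736.7 → 26737

N ≈ 26,737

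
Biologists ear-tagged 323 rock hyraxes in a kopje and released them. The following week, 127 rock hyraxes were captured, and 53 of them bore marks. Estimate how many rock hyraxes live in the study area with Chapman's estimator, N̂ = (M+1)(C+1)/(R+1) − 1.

N = 767

N̂ = (323+1)(127+1)/(53+1) − 1 = 324·128/54 − 1
= 41472/54 − 1 = 768 − 1 = 767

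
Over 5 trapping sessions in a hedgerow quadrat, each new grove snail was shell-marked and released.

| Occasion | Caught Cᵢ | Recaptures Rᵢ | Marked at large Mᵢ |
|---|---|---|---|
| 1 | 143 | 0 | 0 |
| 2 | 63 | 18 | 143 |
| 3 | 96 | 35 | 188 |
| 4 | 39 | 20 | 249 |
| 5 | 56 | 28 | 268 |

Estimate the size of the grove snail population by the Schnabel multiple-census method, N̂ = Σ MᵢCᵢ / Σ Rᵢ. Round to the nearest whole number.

N ≈ 513

Σ MᵢCᵢ = 0·143 + 143·63 + 188·96 + 249·39 + 268·56 = 0 + 9009 + 18048 + 9711 + 15008 = 51776
Σ Rᵢ = 0 + 18 + 35 + 20 + 28 = 101
N̂ = 51776 / 101 ≈ 512.6 → 513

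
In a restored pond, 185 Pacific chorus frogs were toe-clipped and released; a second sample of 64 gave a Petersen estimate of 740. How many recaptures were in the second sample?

From N = M·C/R: R = M·C / N = 185·64 / 740 = 11840 / 740 = 16.

R = 16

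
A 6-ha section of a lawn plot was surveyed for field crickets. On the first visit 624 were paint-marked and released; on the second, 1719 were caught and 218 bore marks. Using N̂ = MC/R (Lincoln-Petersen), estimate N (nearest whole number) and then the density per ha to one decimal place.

density ≈ 820.0 field crickets per ha

N̂ = 624·1719/218 = 1072656/218 ≈ 4920.4 → 4920
Density = N̂ / area = 4920 / 6 = 820.0 per ha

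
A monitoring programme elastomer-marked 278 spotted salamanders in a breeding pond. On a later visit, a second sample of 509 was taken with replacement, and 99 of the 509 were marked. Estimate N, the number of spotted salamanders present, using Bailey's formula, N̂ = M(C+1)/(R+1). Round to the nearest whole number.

N̂ = 278·(509+1)/(99+1) = 278·510/100 = 141780/100 ≈ 1417.8 → 1418

N ≈ 1418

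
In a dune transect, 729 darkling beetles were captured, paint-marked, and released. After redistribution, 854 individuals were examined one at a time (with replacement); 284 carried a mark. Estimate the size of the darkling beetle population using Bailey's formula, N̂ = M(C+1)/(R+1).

N̂ = 729·(854+1)/(284+1) = 729·855/285 = 623295/285 = 2187

N = 2187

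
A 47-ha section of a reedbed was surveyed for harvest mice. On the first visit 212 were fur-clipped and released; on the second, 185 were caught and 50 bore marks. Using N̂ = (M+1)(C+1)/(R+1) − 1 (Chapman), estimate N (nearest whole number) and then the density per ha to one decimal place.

density ≈ 16.5 harvest mice per ha

N̂ = 213·186/51 − 1 = 39618/51 − 1 ≈ 775.8 → 776
Density = N̂ / area = 776 / 47 ≈ 16.51 → 16.5 per ha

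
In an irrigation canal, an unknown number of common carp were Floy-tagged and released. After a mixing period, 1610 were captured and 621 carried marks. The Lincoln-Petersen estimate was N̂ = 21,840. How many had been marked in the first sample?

M = 8424

From N = M·C/R: M = N·R / C = 21840·621 / 1610 = 13562640 / 1610 = 8424.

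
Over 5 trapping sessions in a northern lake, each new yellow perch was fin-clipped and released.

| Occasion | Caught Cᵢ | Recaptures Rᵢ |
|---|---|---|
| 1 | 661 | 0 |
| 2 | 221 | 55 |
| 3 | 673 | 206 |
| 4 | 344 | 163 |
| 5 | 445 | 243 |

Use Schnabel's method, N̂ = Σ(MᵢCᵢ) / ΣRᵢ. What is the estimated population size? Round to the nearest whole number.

Marked at large before each occasion: Mᵢ = Σⱼ<ᵢ (Cⱼ − Rⱼ) → M1=0, M2=661, M3=827, M4=1294, M5=1475
Σ MᵢCᵢ = 0·661 + 661·221 + 827·673 + 1294·344 + 1475·445 = 0 + 146081 + 556571 + 445136 + 656375 = 1804163
Σ Rᵢ = 0 + 55 + 206 + 163 + 243 = 667
N̂ = 1804163 / 667 ≈ 2704.9 → 2705

N ≈ 2705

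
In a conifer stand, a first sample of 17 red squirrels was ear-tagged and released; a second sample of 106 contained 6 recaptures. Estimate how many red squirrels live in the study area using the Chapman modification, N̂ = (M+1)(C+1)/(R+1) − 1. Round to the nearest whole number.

N ≈ 274

N̂ = (17+1)(106+1)/(6+1) − 1 = 18·107/7 − 1
= 1926/7 − 1 ≈ 275.1 − 1 ≈ 274.1 → 274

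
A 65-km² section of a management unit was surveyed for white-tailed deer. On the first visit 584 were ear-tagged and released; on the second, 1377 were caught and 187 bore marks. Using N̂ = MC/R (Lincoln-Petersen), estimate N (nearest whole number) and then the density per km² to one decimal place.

N̂ = 584·1377/187 = 804168/187 ≈ 4300.4 → 4300
Density = N̂ / area = 4300 / 65 ≈ 66.15 → 66.2 per km²

density ≈ 66.2 white-tailed deer per km²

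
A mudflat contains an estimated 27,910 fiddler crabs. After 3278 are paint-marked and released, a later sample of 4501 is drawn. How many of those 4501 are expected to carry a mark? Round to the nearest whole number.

expected recaptures ≈ 529

Expected recaptures E[R] = M·C / N.
E[R] = 3278 × 4501 / 27910 = 14754278 / 27910 ≈ 528.6 → 529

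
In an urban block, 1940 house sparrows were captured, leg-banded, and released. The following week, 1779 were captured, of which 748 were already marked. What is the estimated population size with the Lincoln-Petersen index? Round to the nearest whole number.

N ≈ 4614

N = (1940 × 1779) / 748 = 3451260 / 748 ≈ 4614.0 → 4614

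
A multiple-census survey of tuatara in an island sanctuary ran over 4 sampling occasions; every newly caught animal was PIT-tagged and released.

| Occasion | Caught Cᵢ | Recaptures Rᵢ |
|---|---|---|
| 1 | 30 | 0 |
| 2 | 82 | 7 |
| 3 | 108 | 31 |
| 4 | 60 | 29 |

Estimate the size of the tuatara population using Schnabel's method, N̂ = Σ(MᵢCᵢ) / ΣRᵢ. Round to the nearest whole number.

Marked at large before each occasion: Mᵢ = Σⱼ<ᵢ (Cⱼ − Rⱼ) → M1=0, M2=30, M3=105, M4=182
Σ MᵢCᵢ = 0·30 + 30·82 + 105·108 + 182·60 = 0 + 2460 + 11340 + 10920 = 24720
Σ Rᵢ = 0 + 7 + 31 + 29 = 67
N̂ = 24720 / 67 ≈ 369.0 → 369

N ≈ 369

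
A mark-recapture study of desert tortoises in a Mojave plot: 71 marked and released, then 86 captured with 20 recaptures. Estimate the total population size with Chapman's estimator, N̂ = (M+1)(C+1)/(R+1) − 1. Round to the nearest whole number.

N̂ = (71+1)(86+1)/(20+1) − 1 = 72·87/21 − 1
= 6264/21 − 1 ≈ 298.3 − 1 ≈ 297.3 → 297

N ≈ 297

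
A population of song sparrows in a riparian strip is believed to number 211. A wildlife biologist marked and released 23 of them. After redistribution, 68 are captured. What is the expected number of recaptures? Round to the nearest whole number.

expected recaptures ≈ 7

Expected recaptures E[R] = M·C / N.
E[R] = 23 × 68 / 211 = 1564 / 211 ≈ 7.4 → 7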